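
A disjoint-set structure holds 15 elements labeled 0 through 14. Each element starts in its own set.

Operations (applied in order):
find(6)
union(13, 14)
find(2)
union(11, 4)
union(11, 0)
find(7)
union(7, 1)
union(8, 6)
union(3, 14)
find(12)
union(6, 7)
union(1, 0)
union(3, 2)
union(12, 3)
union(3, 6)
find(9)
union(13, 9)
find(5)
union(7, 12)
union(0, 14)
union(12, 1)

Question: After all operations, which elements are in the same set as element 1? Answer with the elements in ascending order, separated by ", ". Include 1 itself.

Answer: 0, 1, 2, 3, 4, 6, 7, 8, 9, 11, 12, 13, 14

Derivation:
Step 1: find(6) -> no change; set of 6 is {6}
Step 2: union(13, 14) -> merged; set of 13 now {13, 14}
Step 3: find(2) -> no change; set of 2 is {2}
Step 4: union(11, 4) -> merged; set of 11 now {4, 11}
Step 5: union(11, 0) -> merged; set of 11 now {0, 4, 11}
Step 6: find(7) -> no change; set of 7 is {7}
Step 7: union(7, 1) -> merged; set of 7 now {1, 7}
Step 8: union(8, 6) -> merged; set of 8 now {6, 8}
Step 9: union(3, 14) -> merged; set of 3 now {3, 13, 14}
Step 10: find(12) -> no change; set of 12 is {12}
Step 11: union(6, 7) -> merged; set of 6 now {1, 6, 7, 8}
Step 12: union(1, 0) -> merged; set of 1 now {0, 1, 4, 6, 7, 8, 11}
Step 13: union(3, 2) -> merged; set of 3 now {2, 3, 13, 14}
Step 14: union(12, 3) -> merged; set of 12 now {2, 3, 12, 13, 14}
Step 15: union(3, 6) -> merged; set of 3 now {0, 1, 2, 3, 4, 6, 7, 8, 11, 12, 13, 14}
Step 16: find(9) -> no change; set of 9 is {9}
Step 17: union(13, 9) -> merged; set of 13 now {0, 1, 2, 3, 4, 6, 7, 8, 9, 11, 12, 13, 14}
Step 18: find(5) -> no change; set of 5 is {5}
Step 19: union(7, 12) -> already same set; set of 7 now {0, 1, 2, 3, 4, 6, 7, 8, 9, 11, 12, 13, 14}
Step 20: union(0, 14) -> already same set; set of 0 now {0, 1, 2, 3, 4, 6, 7, 8, 9, 11, 12, 13, 14}
Step 21: union(12, 1) -> already same set; set of 12 now {0, 1, 2, 3, 4, 6, 7, 8, 9, 11, 12, 13, 14}
Component of 1: {0, 1, 2, 3, 4, 6, 7, 8, 9, 11, 12, 13, 14}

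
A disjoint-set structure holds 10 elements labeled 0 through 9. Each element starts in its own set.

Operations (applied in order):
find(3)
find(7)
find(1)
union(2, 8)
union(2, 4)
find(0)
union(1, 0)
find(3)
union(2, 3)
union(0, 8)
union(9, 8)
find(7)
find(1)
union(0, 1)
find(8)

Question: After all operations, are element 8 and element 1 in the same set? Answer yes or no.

Answer: yes

Derivation:
Step 1: find(3) -> no change; set of 3 is {3}
Step 2: find(7) -> no change; set of 7 is {7}
Step 3: find(1) -> no change; set of 1 is {1}
Step 4: union(2, 8) -> merged; set of 2 now {2, 8}
Step 5: union(2, 4) -> merged; set of 2 now {2, 4, 8}
Step 6: find(0) -> no change; set of 0 is {0}
Step 7: union(1, 0) -> merged; set of 1 now {0, 1}
Step 8: find(3) -> no change; set of 3 is {3}
Step 9: union(2, 3) -> merged; set of 2 now {2, 3, 4, 8}
Step 10: union(0, 8) -> merged; set of 0 now {0, 1, 2, 3, 4, 8}
Step 11: union(9, 8) -> merged; set of 9 now {0, 1, 2, 3, 4, 8, 9}
Step 12: find(7) -> no change; set of 7 is {7}
Step 13: find(1) -> no change; set of 1 is {0, 1, 2, 3, 4, 8, 9}
Step 14: union(0, 1) -> already same set; set of 0 now {0, 1, 2, 3, 4, 8, 9}
Step 15: find(8) -> no change; set of 8 is {0, 1, 2, 3, 4, 8, 9}
Set of 8: {0, 1, 2, 3, 4, 8, 9}; 1 is a member.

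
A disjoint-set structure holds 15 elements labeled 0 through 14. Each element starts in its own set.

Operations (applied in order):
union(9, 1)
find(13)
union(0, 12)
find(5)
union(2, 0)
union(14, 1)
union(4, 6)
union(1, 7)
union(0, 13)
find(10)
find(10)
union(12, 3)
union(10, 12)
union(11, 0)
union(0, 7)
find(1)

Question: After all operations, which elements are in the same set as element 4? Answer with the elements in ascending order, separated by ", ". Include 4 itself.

Answer: 4, 6

Derivation:
Step 1: union(9, 1) -> merged; set of 9 now {1, 9}
Step 2: find(13) -> no change; set of 13 is {13}
Step 3: union(0, 12) -> merged; set of 0 now {0, 12}
Step 4: find(5) -> no change; set of 5 is {5}
Step 5: union(2, 0) -> merged; set of 2 now {0, 2, 12}
Step 6: union(14, 1) -> merged; set of 14 now {1, 9, 14}
Step 7: union(4, 6) -> merged; set of 4 now {4, 6}
Step 8: union(1, 7) -> merged; set of 1 now {1, 7, 9, 14}
Step 9: union(0, 13) -> merged; set of 0 now {0, 2, 12, 13}
Step 10: find(10) -> no change; set of 10 is {10}
Step 11: find(10) -> no change; set of 10 is {10}
Step 12: union(12, 3) -> merged; set of 12 now {0, 2, 3, 12, 13}
Step 13: union(10, 12) -> merged; set of 10 now {0, 2, 3, 10, 12, 13}
Step 14: union(11, 0) -> merged; set of 11 now {0, 2, 3, 10, 11, 12, 13}
Step 15: union(0, 7) -> merged; set of 0 now {0, 1, 2, 3, 7, 9, 10, 11, 12, 13, 14}
Step 16: find(1) -> no change; set of 1 is {0, 1, 2, 3, 7, 9, 10, 11, 12, 13, 14}
Component of 4: {4, 6}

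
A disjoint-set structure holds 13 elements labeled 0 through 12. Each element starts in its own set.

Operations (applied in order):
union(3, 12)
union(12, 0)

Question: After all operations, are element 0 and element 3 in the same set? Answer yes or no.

Step 1: union(3, 12) -> merged; set of 3 now {3, 12}
Step 2: union(12, 0) -> merged; set of 12 now {0, 3, 12}
Set of 0: {0, 3, 12}; 3 is a member.

Answer: yes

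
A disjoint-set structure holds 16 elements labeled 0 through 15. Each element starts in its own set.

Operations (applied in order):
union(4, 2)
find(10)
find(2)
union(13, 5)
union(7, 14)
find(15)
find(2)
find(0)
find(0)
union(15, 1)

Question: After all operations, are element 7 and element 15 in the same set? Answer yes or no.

Step 1: union(4, 2) -> merged; set of 4 now {2, 4}
Step 2: find(10) -> no change; set of 10 is {10}
Step 3: find(2) -> no change; set of 2 is {2, 4}
Step 4: union(13, 5) -> merged; set of 13 now {5, 13}
Step 5: union(7, 14) -> merged; set of 7 now {7, 14}
Step 6: find(15) -> no change; set of 15 is {15}
Step 7: find(2) -> no change; set of 2 is {2, 4}
Step 8: find(0) -> no change; set of 0 is {0}
Step 9: find(0) -> no change; set of 0 is {0}
Step 10: union(15, 1) -> merged; set of 15 now {1, 15}
Set of 7: {7, 14}; 15 is not a member.

Answer: no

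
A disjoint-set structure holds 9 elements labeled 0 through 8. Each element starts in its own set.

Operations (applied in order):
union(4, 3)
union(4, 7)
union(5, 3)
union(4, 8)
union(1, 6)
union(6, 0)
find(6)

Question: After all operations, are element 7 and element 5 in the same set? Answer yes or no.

Answer: yes

Derivation:
Step 1: union(4, 3) -> merged; set of 4 now {3, 4}
Step 2: union(4, 7) -> merged; set of 4 now {3, 4, 7}
Step 3: union(5, 3) -> merged; set of 5 now {3, 4, 5, 7}
Step 4: union(4, 8) -> merged; set of 4 now {3, 4, 5, 7, 8}
Step 5: union(1, 6) -> merged; set of 1 now {1, 6}
Step 6: union(6, 0) -> merged; set of 6 now {0, 1, 6}
Step 7: find(6) -> no change; set of 6 is {0, 1, 6}
Set of 7: {3, 4, 5, 7, 8}; 5 is a member.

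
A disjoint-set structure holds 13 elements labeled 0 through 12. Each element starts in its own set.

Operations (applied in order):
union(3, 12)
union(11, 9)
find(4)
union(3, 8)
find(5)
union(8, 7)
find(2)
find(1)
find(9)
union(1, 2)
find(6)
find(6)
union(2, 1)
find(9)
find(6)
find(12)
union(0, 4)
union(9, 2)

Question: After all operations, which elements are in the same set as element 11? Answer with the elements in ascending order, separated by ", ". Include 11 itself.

Step 1: union(3, 12) -> merged; set of 3 now {3, 12}
Step 2: union(11, 9) -> merged; set of 11 now {9, 11}
Step 3: find(4) -> no change; set of 4 is {4}
Step 4: union(3, 8) -> merged; set of 3 now {3, 8, 12}
Step 5: find(5) -> no change; set of 5 is {5}
Step 6: union(8, 7) -> merged; set of 8 now {3, 7, 8, 12}
Step 7: find(2) -> no change; set of 2 is {2}
Step 8: find(1) -> no change; set of 1 is {1}
Step 9: find(9) -> no change; set of 9 is {9, 11}
Step 10: union(1, 2) -> merged; set of 1 now {1, 2}
Step 11: find(6) -> no change; set of 6 is {6}
Step 12: find(6) -> no change; set of 6 is {6}
Step 13: union(2, 1) -> already same set; set of 2 now {1, 2}
Step 14: find(9) -> no change; set of 9 is {9, 11}
Step 15: find(6) -> no change; set of 6 is {6}
Step 16: find(12) -> no change; set of 12 is {3, 7, 8, 12}
Step 17: union(0, 4) -> merged; set of 0 now {0, 4}
Step 18: union(9, 2) -> merged; set of 9 now {1, 2, 9, 11}
Component of 11: {1, 2, 9, 11}

Answer: 1, 2, 9, 11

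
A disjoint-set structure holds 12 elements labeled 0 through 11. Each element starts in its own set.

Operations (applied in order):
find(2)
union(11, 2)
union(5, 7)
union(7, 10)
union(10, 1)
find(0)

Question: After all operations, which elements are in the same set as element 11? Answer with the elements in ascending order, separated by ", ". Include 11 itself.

Answer: 2, 11

Derivation:
Step 1: find(2) -> no change; set of 2 is {2}
Step 2: union(11, 2) -> merged; set of 11 now {2, 11}
Step 3: union(5, 7) -> merged; set of 5 now {5, 7}
Step 4: union(7, 10) -> merged; set of 7 now {5, 7, 10}
Step 5: union(10, 1) -> merged; set of 10 now {1, 5, 7, 10}
Step 6: find(0) -> no change; set of 0 is {0}
Component of 11: {2, 11}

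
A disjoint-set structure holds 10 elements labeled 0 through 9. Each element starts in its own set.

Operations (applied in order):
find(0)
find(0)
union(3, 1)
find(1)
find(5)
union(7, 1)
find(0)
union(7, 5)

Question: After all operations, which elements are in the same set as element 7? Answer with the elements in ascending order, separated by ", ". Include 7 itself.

Step 1: find(0) -> no change; set of 0 is {0}
Step 2: find(0) -> no change; set of 0 is {0}
Step 3: union(3, 1) -> merged; set of 3 now {1, 3}
Step 4: find(1) -> no change; set of 1 is {1, 3}
Step 5: find(5) -> no change; set of 5 is {5}
Step 6: union(7, 1) -> merged; set of 7 now {1, 3, 7}
Step 7: find(0) -> no change; set of 0 is {0}
Step 8: union(7, 5) -> merged; set of 7 now {1, 3, 5, 7}
Component of 7: {1, 3, 5, 7}

Answer: 1, 3, 5, 7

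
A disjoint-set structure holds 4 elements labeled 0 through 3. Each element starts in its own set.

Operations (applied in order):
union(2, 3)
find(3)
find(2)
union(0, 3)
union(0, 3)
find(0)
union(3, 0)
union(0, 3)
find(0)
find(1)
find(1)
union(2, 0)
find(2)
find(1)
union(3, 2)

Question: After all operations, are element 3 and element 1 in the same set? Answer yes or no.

Answer: no

Derivation:
Step 1: union(2, 3) -> merged; set of 2 now {2, 3}
Step 2: find(3) -> no change; set of 3 is {2, 3}
Step 3: find(2) -> no change; set of 2 is {2, 3}
Step 4: union(0, 3) -> merged; set of 0 now {0, 2, 3}
Step 5: union(0, 3) -> already same set; set of 0 now {0, 2, 3}
Step 6: find(0) -> no change; set of 0 is {0, 2, 3}
Step 7: union(3, 0) -> already same set; set of 3 now {0, 2, 3}
Step 8: union(0, 3) -> already same set; set of 0 now {0, 2, 3}
Step 9: find(0) -> no change; set of 0 is {0, 2, 3}
Step 10: find(1) -> no change; set of 1 is {1}
Step 11: find(1) -> no change; set of 1 is {1}
Step 12: union(2, 0) -> already same set; set of 2 now {0, 2, 3}
Step 13: find(2) -> no change; set of 2 is {0, 2, 3}
Step 14: find(1) -> no change; set of 1 is {1}
Step 15: union(3, 2) -> already same set; set of 3 now {0, 2, 3}
Set of 3: {0, 2, 3}; 1 is not a member.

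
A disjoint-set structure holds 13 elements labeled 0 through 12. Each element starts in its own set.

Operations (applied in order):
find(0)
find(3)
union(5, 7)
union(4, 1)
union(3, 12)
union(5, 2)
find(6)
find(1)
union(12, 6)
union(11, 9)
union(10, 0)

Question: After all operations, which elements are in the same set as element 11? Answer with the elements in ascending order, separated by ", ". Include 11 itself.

Step 1: find(0) -> no change; set of 0 is {0}
Step 2: find(3) -> no change; set of 3 is {3}
Step 3: union(5, 7) -> merged; set of 5 now {5, 7}
Step 4: union(4, 1) -> merged; set of 4 now {1, 4}
Step 5: union(3, 12) -> merged; set of 3 now {3, 12}
Step 6: union(5, 2) -> merged; set of 5 now {2, 5, 7}
Step 7: find(6) -> no change; set of 6 is {6}
Step 8: find(1) -> no change; set of 1 is {1, 4}
Step 9: union(12, 6) -> merged; set of 12 now {3, 6, 12}
Step 10: union(11, 9) -> merged; set of 11 now {9, 11}
Step 11: union(10, 0) -> merged; set of 10 now {0, 10}
Component of 11: {9, 11}

Answer: 9, 11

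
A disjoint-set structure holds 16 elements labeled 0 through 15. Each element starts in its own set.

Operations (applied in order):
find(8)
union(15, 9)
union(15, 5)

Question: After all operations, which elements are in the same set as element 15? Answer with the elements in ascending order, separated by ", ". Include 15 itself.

Answer: 5, 9, 15

Derivation:
Step 1: find(8) -> no change; set of 8 is {8}
Step 2: union(15, 9) -> merged; set of 15 now {9, 15}
Step 3: union(15, 5) -> merged; set of 15 now {5, 9, 15}
Component of 15: {5, 9, 15}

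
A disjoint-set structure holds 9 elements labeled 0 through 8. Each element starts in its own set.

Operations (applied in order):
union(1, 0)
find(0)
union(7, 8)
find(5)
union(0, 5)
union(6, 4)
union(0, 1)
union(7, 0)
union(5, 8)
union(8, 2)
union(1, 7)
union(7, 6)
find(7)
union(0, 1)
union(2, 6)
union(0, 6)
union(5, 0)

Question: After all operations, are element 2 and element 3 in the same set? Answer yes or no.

Answer: no

Derivation:
Step 1: union(1, 0) -> merged; set of 1 now {0, 1}
Step 2: find(0) -> no change; set of 0 is {0, 1}
Step 3: union(7, 8) -> merged; set of 7 now {7, 8}
Step 4: find(5) -> no change; set of 5 is {5}
Step 5: union(0, 5) -> merged; set of 0 now {0, 1, 5}
Step 6: union(6, 4) -> merged; set of 6 now {4, 6}
Step 7: union(0, 1) -> already same set; set of 0 now {0, 1, 5}
Step 8: union(7, 0) -> merged; set of 7 now {0, 1, 5, 7, 8}
Step 9: union(5, 8) -> already same set; set of 5 now {0, 1, 5, 7, 8}
Step 10: union(8, 2) -> merged; set of 8 now {0, 1, 2, 5, 7, 8}
Step 11: union(1, 7) -> already same set; set of 1 now {0, 1, 2, 5, 7, 8}
Step 12: union(7, 6) -> merged; set of 7 now {0, 1, 2, 4, 5, 6, 7, 8}
Step 13: find(7) -> no change; set of 7 is {0, 1, 2, 4, 5, 6, 7, 8}
Step 14: union(0, 1) -> already same set; set of 0 now {0, 1, 2, 4, 5, 6, 7, 8}
Step 15: union(2, 6) -> already same set; set of 2 now {0, 1, 2, 4, 5, 6, 7, 8}
Step 16: union(0, 6) -> already same set; set of 0 now {0, 1, 2, 4, 5, 6, 7, 8}
Step 17: union(5, 0) -> already same set; set of 5 now {0, 1, 2, 4, 5, 6, 7, 8}
Set of 2: {0, 1, 2, 4, 5, 6, 7, 8}; 3 is not a member.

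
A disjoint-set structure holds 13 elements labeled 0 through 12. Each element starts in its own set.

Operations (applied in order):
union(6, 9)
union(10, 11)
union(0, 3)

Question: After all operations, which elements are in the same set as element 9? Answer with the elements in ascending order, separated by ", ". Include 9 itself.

Answer: 6, 9

Derivation:
Step 1: union(6, 9) -> merged; set of 6 now {6, 9}
Step 2: union(10, 11) -> merged; set of 10 now {10, 11}
Step 3: union(0, 3) -> merged; set of 0 now {0, 3}
Component of 9: {6, 9}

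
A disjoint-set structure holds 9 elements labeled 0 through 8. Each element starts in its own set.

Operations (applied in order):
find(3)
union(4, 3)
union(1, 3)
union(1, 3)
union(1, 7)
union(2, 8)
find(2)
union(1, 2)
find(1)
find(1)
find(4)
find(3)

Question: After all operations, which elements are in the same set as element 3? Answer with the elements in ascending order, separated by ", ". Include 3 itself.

Step 1: find(3) -> no change; set of 3 is {3}
Step 2: union(4, 3) -> merged; set of 4 now {3, 4}
Step 3: union(1, 3) -> merged; set of 1 now {1, 3, 4}
Step 4: union(1, 3) -> already same set; set of 1 now {1, 3, 4}
Step 5: union(1, 7) -> merged; set of 1 now {1, 3, 4, 7}
Step 6: union(2, 8) -> merged; set of 2 now {2, 8}
Step 7: find(2) -> no change; set of 2 is {2, 8}
Step 8: union(1, 2) -> merged; set of 1 now {1, 2, 3, 4, 7, 8}
Step 9: find(1) -> no change; set of 1 is {1, 2, 3, 4, 7, 8}
Step 10: find(1) -> no change; set of 1 is {1, 2, 3, 4, 7, 8}
Step 11: find(4) -> no change; set of 4 is {1, 2, 3, 4, 7, 8}
Step 12: find(3) -> no change; set of 3 is {1, 2, 3, 4, 7, 8}
Component of 3: {1, 2, 3, 4, 7, 8}

Answer: 1, 2, 3, 4, 7, 8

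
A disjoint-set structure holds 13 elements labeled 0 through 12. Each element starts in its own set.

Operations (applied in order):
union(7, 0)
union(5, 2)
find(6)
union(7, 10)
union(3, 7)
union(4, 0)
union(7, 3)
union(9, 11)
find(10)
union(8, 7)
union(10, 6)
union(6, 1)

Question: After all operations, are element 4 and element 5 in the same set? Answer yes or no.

Answer: no

Derivation:
Step 1: union(7, 0) -> merged; set of 7 now {0, 7}
Step 2: union(5, 2) -> merged; set of 5 now {2, 5}
Step 3: find(6) -> no change; set of 6 is {6}
Step 4: union(7, 10) -> merged; set of 7 now {0, 7, 10}
Step 5: union(3, 7) -> merged; set of 3 now {0, 3, 7, 10}
Step 6: union(4, 0) -> merged; set of 4 now {0, 3, 4, 7, 10}
Step 7: union(7, 3) -> already same set; set of 7 now {0, 3, 4, 7, 10}
Step 8: union(9, 11) -> merged; set of 9 now {9, 11}
Step 9: find(10) -> no change; set of 10 is {0, 3, 4, 7, 10}
Step 10: union(8, 7) -> merged; set of 8 now {0, 3, 4, 7, 8, 10}
Step 11: union(10, 6) -> merged; set of 10 now {0, 3, 4, 6, 7, 8, 10}
Step 12: union(6, 1) -> merged; set of 6 now {0, 1, 3, 4, 6, 7, 8, 10}
Set of 4: {0, 1, 3, 4, 6, 7, 8, 10}; 5 is not a member.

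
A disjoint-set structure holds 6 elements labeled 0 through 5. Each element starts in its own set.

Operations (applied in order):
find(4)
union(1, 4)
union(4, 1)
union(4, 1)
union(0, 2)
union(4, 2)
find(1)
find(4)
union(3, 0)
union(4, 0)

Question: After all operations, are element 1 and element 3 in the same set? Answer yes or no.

Step 1: find(4) -> no change; set of 4 is {4}
Step 2: union(1, 4) -> merged; set of 1 now {1, 4}
Step 3: union(4, 1) -> already same set; set of 4 now {1, 4}
Step 4: union(4, 1) -> already same set; set of 4 now {1, 4}
Step 5: union(0, 2) -> merged; set of 0 now {0, 2}
Step 6: union(4, 2) -> merged; set of 4 now {0, 1, 2, 4}
Step 7: find(1) -> no change; set of 1 is {0, 1, 2, 4}
Step 8: find(4) -> no change; set of 4 is {0, 1, 2, 4}
Step 9: union(3, 0) -> merged; set of 3 now {0, 1, 2, 3, 4}
Step 10: union(4, 0) -> already same set; set of 4 now {0, 1, 2, 3, 4}
Set of 1: {0, 1, 2, 3, 4}; 3 is a member.

Answer: yes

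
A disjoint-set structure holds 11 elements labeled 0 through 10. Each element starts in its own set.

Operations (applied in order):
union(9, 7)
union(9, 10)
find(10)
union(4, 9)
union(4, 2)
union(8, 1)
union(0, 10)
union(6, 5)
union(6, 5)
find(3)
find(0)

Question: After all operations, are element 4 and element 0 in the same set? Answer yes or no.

Step 1: union(9, 7) -> merged; set of 9 now {7, 9}
Step 2: union(9, 10) -> merged; set of 9 now {7, 9, 10}
Step 3: find(10) -> no change; set of 10 is {7, 9, 10}
Step 4: union(4, 9) -> merged; set of 4 now {4, 7, 9, 10}
Step 5: union(4, 2) -> merged; set of 4 now {2, 4, 7, 9, 10}
Step 6: union(8, 1) -> merged; set of 8 now {1, 8}
Step 7: union(0, 10) -> merged; set of 0 now {0, 2, 4, 7, 9, 10}
Step 8: union(6, 5) -> merged; set of 6 now {5, 6}
Step 9: union(6, 5) -> already same set; set of 6 now {5, 6}
Step 10: find(3) -> no change; set of 3 is {3}
Step 11: find(0) -> no change; set of 0 is {0, 2, 4, 7, 9, 10}
Set of 4: {0, 2, 4, 7, 9, 10}; 0 is a member.

Answer: yes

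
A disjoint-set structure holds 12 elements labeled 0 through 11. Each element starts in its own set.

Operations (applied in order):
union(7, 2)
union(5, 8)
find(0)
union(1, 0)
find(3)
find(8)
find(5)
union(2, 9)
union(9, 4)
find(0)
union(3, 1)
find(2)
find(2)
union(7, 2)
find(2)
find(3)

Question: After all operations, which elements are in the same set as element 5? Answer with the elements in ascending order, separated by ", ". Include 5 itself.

Answer: 5, 8

Derivation:
Step 1: union(7, 2) -> merged; set of 7 now {2, 7}
Step 2: union(5, 8) -> merged; set of 5 now {5, 8}
Step 3: find(0) -> no change; set of 0 is {0}
Step 4: union(1, 0) -> merged; set of 1 now {0, 1}
Step 5: find(3) -> no change; set of 3 is {3}
Step 6: find(8) -> no change; set of 8 is {5, 8}
Step 7: find(5) -> no change; set of 5 is {5, 8}
Step 8: union(2, 9) -> merged; set of 2 now {2, 7, 9}
Step 9: union(9, 4) -> merged; set of 9 now {2, 4, 7, 9}
Step 10: find(0) -> no change; set of 0 is {0, 1}
Step 11: union(3, 1) -> merged; set of 3 now {0, 1, 3}
Step 12: find(2) -> no change; set of 2 is {2, 4, 7, 9}
Step 13: find(2) -> no change; set of 2 is {2, 4, 7, 9}
Step 14: union(7, 2) -> already same set; set of 7 now {2, 4, 7, 9}
Step 15: find(2) -> no change; set of 2 is {2, 4, 7, 9}
Step 16: find(3) -> no change; set of 3 is {0, 1, 3}
Component of 5: {5, 8}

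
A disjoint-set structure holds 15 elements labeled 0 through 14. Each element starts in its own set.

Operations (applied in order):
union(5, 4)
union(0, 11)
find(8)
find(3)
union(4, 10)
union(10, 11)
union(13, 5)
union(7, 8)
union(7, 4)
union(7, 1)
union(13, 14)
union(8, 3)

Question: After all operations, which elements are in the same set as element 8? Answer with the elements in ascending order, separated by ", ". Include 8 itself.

Answer: 0, 1, 3, 4, 5, 7, 8, 10, 11, 13, 14

Derivation:
Step 1: union(5, 4) -> merged; set of 5 now {4, 5}
Step 2: union(0, 11) -> merged; set of 0 now {0, 11}
Step 3: find(8) -> no change; set of 8 is {8}
Step 4: find(3) -> no change; set of 3 is {3}
Step 5: union(4, 10) -> merged; set of 4 now {4, 5, 10}
Step 6: union(10, 11) -> merged; set of 10 now {0, 4, 5, 10, 11}
Step 7: union(13, 5) -> merged; set of 13 now {0, 4, 5, 10, 11, 13}
Step 8: union(7, 8) -> merged; set of 7 now {7, 8}
Step 9: union(7, 4) -> merged; set of 7 now {0, 4, 5, 7, 8, 10, 11, 13}
Step 10: union(7, 1) -> merged; set of 7 now {0, 1, 4, 5, 7, 8, 10, 11, 13}
Step 11: union(13, 14) -> merged; set of 13 now {0, 1, 4, 5, 7, 8, 10, 11, 13, 14}
Step 12: union(8, 3) -> merged; set of 8 now {0, 1, 3, 4, 5, 7, 8, 10, 11, 13, 14}
Component of 8: {0, 1, 3, 4, 5, 7, 8, 10, 11, 13, 14}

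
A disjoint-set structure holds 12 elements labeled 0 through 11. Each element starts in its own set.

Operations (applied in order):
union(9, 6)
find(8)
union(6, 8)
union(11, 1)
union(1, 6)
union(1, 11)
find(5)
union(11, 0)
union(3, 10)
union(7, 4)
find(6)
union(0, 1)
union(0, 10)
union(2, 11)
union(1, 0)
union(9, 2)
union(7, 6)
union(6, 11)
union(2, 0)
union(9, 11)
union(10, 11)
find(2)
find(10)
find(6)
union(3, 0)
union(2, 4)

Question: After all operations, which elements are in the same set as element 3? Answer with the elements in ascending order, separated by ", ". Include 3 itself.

Answer: 0, 1, 2, 3, 4, 6, 7, 8, 9, 10, 11

Derivation:
Step 1: union(9, 6) -> merged; set of 9 now {6, 9}
Step 2: find(8) -> no change; set of 8 is {8}
Step 3: union(6, 8) -> merged; set of 6 now {6, 8, 9}
Step 4: union(11, 1) -> merged; set of 11 now {1, 11}
Step 5: union(1, 6) -> merged; set of 1 now {1, 6, 8, 9, 11}
Step 6: union(1, 11) -> already same set; set of 1 now {1, 6, 8, 9, 11}
Step 7: find(5) -> no change; set of 5 is {5}
Step 8: union(11, 0) -> merged; set of 11 now {0, 1, 6, 8, 9, 11}
Step 9: union(3, 10) -> merged; set of 3 now {3, 10}
Step 10: union(7, 4) -> merged; set of 7 now {4, 7}
Step 11: find(6) -> no change; set of 6 is {0, 1, 6, 8, 9, 11}
Step 12: union(0, 1) -> already same set; set of 0 now {0, 1, 6, 8, 9, 11}
Step 13: union(0, 10) -> merged; set of 0 now {0, 1, 3, 6, 8, 9, 10, 11}
Step 14: union(2, 11) -> merged; set of 2 now {0, 1, 2, 3, 6, 8, 9, 10, 11}
Step 15: union(1, 0) -> already same set; set of 1 now {0, 1, 2, 3, 6, 8, 9, 10, 11}
Step 16: union(9, 2) -> already same set; set of 9 now {0, 1, 2, 3, 6, 8, 9, 10, 11}
Step 17: union(7, 6) -> merged; set of 7 now {0, 1, 2, 3, 4, 6, 7, 8, 9, 10, 11}
Step 18: union(6, 11) -> already same set; set of 6 now {0, 1, 2, 3, 4, 6, 7, 8, 9, 10, 11}
Step 19: union(2, 0) -> already same set; set of 2 now {0, 1, 2, 3, 4, 6, 7, 8, 9, 10, 11}
Step 20: union(9, 11) -> already same set; set of 9 now {0, 1, 2, 3, 4, 6, 7, 8, 9, 10, 11}
Step 21: union(10, 11) -> already same set; set of 10 now {0, 1, 2, 3, 4, 6, 7, 8, 9, 10, 11}
Step 22: find(2) -> no change; set of 2 is {0, 1, 2, 3, 4, 6, 7, 8, 9, 10, 11}
Step 23: find(10) -> no change; set of 10 is {0, 1, 2, 3, 4, 6, 7, 8, 9, 10, 11}
Step 24: find(6) -> no change; set of 6 is {0, 1, 2, 3, 4, 6, 7, 8, 9, 10, 11}
Step 25: union(3, 0) -> already same set; set of 3 now {0, 1, 2, 3, 4, 6, 7, 8, 9, 10, 11}
Step 26: union(2, 4) -> already same set; set of 2 now {0, 1, 2, 3, 4, 6, 7, 8, 9, 10, 11}
Component of 3: {0, 1, 2, 3, 4, 6, 7, 8, 9, 10, 11}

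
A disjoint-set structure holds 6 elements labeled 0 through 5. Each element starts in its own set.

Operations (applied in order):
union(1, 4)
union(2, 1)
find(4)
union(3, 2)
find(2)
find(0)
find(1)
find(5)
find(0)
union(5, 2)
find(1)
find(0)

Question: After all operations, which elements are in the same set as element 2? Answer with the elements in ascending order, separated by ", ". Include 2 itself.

Step 1: union(1, 4) -> merged; set of 1 now {1, 4}
Step 2: union(2, 1) -> merged; set of 2 now {1, 2, 4}
Step 3: find(4) -> no change; set of 4 is {1, 2, 4}
Step 4: union(3, 2) -> merged; set of 3 now {1, 2, 3, 4}
Step 5: find(2) -> no change; set of 2 is {1, 2, 3, 4}
Step 6: find(0) -> no change; set of 0 is {0}
Step 7: find(1) -> no change; set of 1 is {1, 2, 3, 4}
Step 8: find(5) -> no change; set of 5 is {5}
Step 9: find(0) -> no change; set of 0 is {0}
Step 10: union(5, 2) -> merged; set of 5 now {1, 2, 3, 4, 5}
Step 11: find(1) -> no change; set of 1 is {1, 2, 3, 4, 5}
Step 12: find(0) -> no change; set of 0 is {0}
Component of 2: {1, 2, 3, 4, 5}

Answer: 1, 2, 3, 4, 5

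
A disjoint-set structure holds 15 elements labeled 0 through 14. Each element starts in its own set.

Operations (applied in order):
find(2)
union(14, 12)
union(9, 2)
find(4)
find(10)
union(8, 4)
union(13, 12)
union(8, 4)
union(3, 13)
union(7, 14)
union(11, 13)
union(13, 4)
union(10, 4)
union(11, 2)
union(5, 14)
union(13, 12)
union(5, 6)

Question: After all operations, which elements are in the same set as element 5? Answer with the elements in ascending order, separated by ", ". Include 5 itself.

Step 1: find(2) -> no change; set of 2 is {2}
Step 2: union(14, 12) -> merged; set of 14 now {12, 14}
Step 3: union(9, 2) -> merged; set of 9 now {2, 9}
Step 4: find(4) -> no change; set of 4 is {4}
Step 5: find(10) -> no change; set of 10 is {10}
Step 6: union(8, 4) -> merged; set of 8 now {4, 8}
Step 7: union(13, 12) -> merged; set of 13 now {12, 13, 14}
Step 8: union(8, 4) -> already same set; set of 8 now {4, 8}
Step 9: union(3, 13) -> merged; set of 3 now {3, 12, 13, 14}
Step 10: union(7, 14) -> merged; set of 7 now {3, 7, 12, 13, 14}
Step 11: union(11, 13) -> merged; set of 11 now {3, 7, 11, 12, 13, 14}
Step 12: union(13, 4) -> merged; set of 13 now {3, 4, 7, 8, 11, 12, 13, 14}
Step 13: union(10, 4) -> merged; set of 10 now {3, 4, 7, 8, 10, 11, 12, 13, 14}
Step 14: union(11, 2) -> merged; set of 11 now {2, 3, 4, 7, 8, 9, 10, 11, 12, 13, 14}
Step 15: union(5, 14) -> merged; set of 5 now {2, 3, 4, 5, 7, 8, 9, 10, 11, 12, 13, 14}
Step 16: union(13, 12) -> already same set; set of 13 now {2, 3, 4, 5, 7, 8, 9, 10, 11, 12, 13, 14}
Step 17: union(5, 6) -> merged; set of 5 now {2, 3, 4, 5, 6, 7, 8, 9, 10, 11, 12, 13, 14}
Component of 5: {2, 3, 4, 5, 6, 7, 8, 9, 10, 11, 12, 13, 14}

Answer: 2, 3, 4, 5, 6, 7, 8, 9, 10, 11, 12, 13, 14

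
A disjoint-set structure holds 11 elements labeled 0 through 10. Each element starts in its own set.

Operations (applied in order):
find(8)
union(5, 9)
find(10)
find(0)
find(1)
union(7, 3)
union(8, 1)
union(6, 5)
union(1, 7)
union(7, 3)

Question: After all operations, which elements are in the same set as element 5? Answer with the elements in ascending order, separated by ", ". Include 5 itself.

Answer: 5, 6, 9

Derivation:
Step 1: find(8) -> no change; set of 8 is {8}
Step 2: union(5, 9) -> merged; set of 5 now {5, 9}
Step 3: find(10) -> no change; set of 10 is {10}
Step 4: find(0) -> no change; set of 0 is {0}
Step 5: find(1) -> no change; set of 1 is {1}
Step 6: union(7, 3) -> merged; set of 7 now {3, 7}
Step 7: union(8, 1) -> merged; set of 8 now {1, 8}
Step 8: union(6, 5) -> merged; set of 6 now {5, 6, 9}
Step 9: union(1, 7) -> merged; set of 1 now {1, 3, 7, 8}
Step 10: union(7, 3) -> already same set; set of 7 now {1, 3, 7, 8}
Component of 5: {5, 6, 9}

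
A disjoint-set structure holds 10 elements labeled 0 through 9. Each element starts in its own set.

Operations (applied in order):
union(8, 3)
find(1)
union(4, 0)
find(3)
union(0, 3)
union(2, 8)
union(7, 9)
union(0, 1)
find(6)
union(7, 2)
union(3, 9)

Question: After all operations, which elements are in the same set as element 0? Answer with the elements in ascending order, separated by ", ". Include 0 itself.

Step 1: union(8, 3) -> merged; set of 8 now {3, 8}
Step 2: find(1) -> no change; set of 1 is {1}
Step 3: union(4, 0) -> merged; set of 4 now {0, 4}
Step 4: find(3) -> no change; set of 3 is {3, 8}
Step 5: union(0, 3) -> merged; set of 0 now {0, 3, 4, 8}
Step 6: union(2, 8) -> merged; set of 2 now {0, 2, 3, 4, 8}
Step 7: union(7, 9) -> merged; set of 7 now {7, 9}
Step 8: union(0, 1) -> merged; set of 0 now {0, 1, 2, 3, 4, 8}
Step 9: find(6) -> no change; set of 6 is {6}
Step 10: union(7, 2) -> merged; set of 7 now {0, 1, 2, 3, 4, 7, 8, 9}
Step 11: union(3, 9) -> already same set; set of 3 now {0, 1, 2, 3, 4, 7, 8, 9}
Component of 0: {0, 1, 2, 3, 4, 7, 8, 9}

Answer: 0, 1, 2, 3, 4, 7, 8, 9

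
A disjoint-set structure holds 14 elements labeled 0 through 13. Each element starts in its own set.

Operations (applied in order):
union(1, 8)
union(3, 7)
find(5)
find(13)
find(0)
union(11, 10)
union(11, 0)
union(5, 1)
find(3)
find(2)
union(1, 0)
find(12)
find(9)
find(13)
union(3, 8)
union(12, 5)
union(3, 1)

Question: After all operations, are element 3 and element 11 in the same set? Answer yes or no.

Step 1: union(1, 8) -> merged; set of 1 now {1, 8}
Step 2: union(3, 7) -> merged; set of 3 now {3, 7}
Step 3: find(5) -> no change; set of 5 is {5}
Step 4: find(13) -> no change; set of 13 is {13}
Step 5: find(0) -> no change; set of 0 is {0}
Step 6: union(11, 10) -> merged; set of 11 now {10, 11}
Step 7: union(11, 0) -> merged; set of 11 now {0, 10, 11}
Step 8: union(5, 1) -> merged; set of 5 now {1, 5, 8}
Step 9: find(3) -> no change; set of 3 is {3, 7}
Step 10: find(2) -> no change; set of 2 is {2}
Step 11: union(1, 0) -> merged; set of 1 now {0, 1, 5, 8, 10, 11}
Step 12: find(12) -> no change; set of 12 is {12}
Step 13: find(9) -> no change; set of 9 is {9}
Step 14: find(13) -> no change; set of 13 is {13}
Step 15: union(3, 8) -> merged; set of 3 now {0, 1, 3, 5, 7, 8, 10, 11}
Step 16: union(12, 5) -> merged; set of 12 now {0, 1, 3, 5, 7, 8, 10, 11, 12}
Step 17: union(3, 1) -> already same set; set of 3 now {0, 1, 3, 5, 7, 8, 10, 11, 12}
Set of 3: {0, 1, 3, 5, 7, 8, 10, 11, 12}; 11 is a member.

Answer: yes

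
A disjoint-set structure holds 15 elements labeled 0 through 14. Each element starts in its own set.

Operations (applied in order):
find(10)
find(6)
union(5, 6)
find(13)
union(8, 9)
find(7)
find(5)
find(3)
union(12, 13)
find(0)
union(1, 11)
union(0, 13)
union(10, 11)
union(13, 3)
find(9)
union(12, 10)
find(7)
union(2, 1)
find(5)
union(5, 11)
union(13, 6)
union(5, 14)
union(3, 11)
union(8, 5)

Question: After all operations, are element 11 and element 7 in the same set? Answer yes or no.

Step 1: find(10) -> no change; set of 10 is {10}
Step 2: find(6) -> no change; set of 6 is {6}
Step 3: union(5, 6) -> merged; set of 5 now {5, 6}
Step 4: find(13) -> no change; set of 13 is {13}
Step 5: union(8, 9) -> merged; set of 8 now {8, 9}
Step 6: find(7) -> no change; set of 7 is {7}
Step 7: find(5) -> no change; set of 5 is {5, 6}
Step 8: find(3) -> no change; set of 3 is {3}
Step 9: union(12, 13) -> merged; set of 12 now {12, 13}
Step 10: find(0) -> no change; set of 0 is {0}
Step 11: union(1, 11) -> merged; set of 1 now {1, 11}
Step 12: union(0, 13) -> merged; set of 0 now {0, 12, 13}
Step 13: union(10, 11) -> merged; set of 10 now {1, 10, 11}
Step 14: union(13, 3) -> merged; set of 13 now {0, 3, 12, 13}
Step 15: find(9) -> no change; set of 9 is {8, 9}
Step 16: union(12, 10) -> merged; set of 12 now {0, 1, 3, 10, 11, 12, 13}
Step 17: find(7) -> no change; set of 7 is {7}
Step 18: union(2, 1) -> merged; set of 2 now {0, 1, 2, 3, 10, 11, 12, 13}
Step 19: find(5) -> no change; set of 5 is {5, 6}
Step 20: union(5, 11) -> merged; set of 5 now {0, 1, 2, 3, 5, 6, 10, 11, 12, 13}
Step 21: union(13, 6) -> already same set; set of 13 now {0, 1, 2, 3, 5, 6, 10, 11, 12, 13}
Step 22: union(5, 14) -> merged; set of 5 now {0, 1, 2, 3, 5, 6, 10, 11, 12, 13, 14}
Step 23: union(3, 11) -> already same set; set of 3 now {0, 1, 2, 3, 5, 6, 10, 11, 12, 13, 14}
Step 24: union(8, 5) -> merged; set of 8 now {0, 1, 2, 3, 5, 6, 8, 9, 10, 11, 12, 13, 14}
Set of 11: {0, 1, 2, 3, 5, 6, 8, 9, 10, 11, 12, 13, 14}; 7 is not a member.

Answer: no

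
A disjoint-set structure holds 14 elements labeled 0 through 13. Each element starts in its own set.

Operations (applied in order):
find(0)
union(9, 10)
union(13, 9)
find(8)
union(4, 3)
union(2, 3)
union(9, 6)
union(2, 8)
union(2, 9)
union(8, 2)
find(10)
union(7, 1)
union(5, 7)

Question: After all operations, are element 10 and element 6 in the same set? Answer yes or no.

Answer: yes

Derivation:
Step 1: find(0) -> no change; set of 0 is {0}
Step 2: union(9, 10) -> merged; set of 9 now {9, 10}
Step 3: union(13, 9) -> merged; set of 13 now {9, 10, 13}
Step 4: find(8) -> no change; set of 8 is {8}
Step 5: union(4, 3) -> merged; set of 4 now {3, 4}
Step 6: union(2, 3) -> merged; set of 2 now {2, 3, 4}
Step 7: union(9, 6) -> merged; set of 9 now {6, 9, 10, 13}
Step 8: union(2, 8) -> merged; set of 2 now {2, 3, 4, 8}
Step 9: union(2, 9) -> merged; set of 2 now {2, 3, 4, 6, 8, 9, 10, 13}
Step 10: union(8, 2) -> already same set; set of 8 now {2, 3, 4, 6, 8, 9, 10, 13}
Step 11: find(10) -> no change; set of 10 is {2, 3, 4, 6, 8, 9, 10, 13}
Step 12: union(7, 1) -> merged; set of 7 now {1, 7}
Step 13: union(5, 7) -> merged; set of 5 now {1, 5, 7}
Set of 10: {2, 3, 4, 6, 8, 9, 10, 13}; 6 is a member.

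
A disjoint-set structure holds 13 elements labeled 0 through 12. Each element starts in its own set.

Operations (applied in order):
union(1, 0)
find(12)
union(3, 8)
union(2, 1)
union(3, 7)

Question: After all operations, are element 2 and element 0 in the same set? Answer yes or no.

Step 1: union(1, 0) -> merged; set of 1 now {0, 1}
Step 2: find(12) -> no change; set of 12 is {12}
Step 3: union(3, 8) -> merged; set of 3 now {3, 8}
Step 4: union(2, 1) -> merged; set of 2 now {0, 1, 2}
Step 5: union(3, 7) -> merged; set of 3 now {3, 7, 8}
Set of 2: {0, 1, 2}; 0 is a member.

Answer: yes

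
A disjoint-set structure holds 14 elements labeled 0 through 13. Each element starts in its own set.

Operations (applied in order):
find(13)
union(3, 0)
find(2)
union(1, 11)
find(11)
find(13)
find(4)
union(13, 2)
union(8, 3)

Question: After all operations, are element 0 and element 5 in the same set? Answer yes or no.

Step 1: find(13) -> no change; set of 13 is {13}
Step 2: union(3, 0) -> merged; set of 3 now {0, 3}
Step 3: find(2) -> no change; set of 2 is {2}
Step 4: union(1, 11) -> merged; set of 1 now {1, 11}
Step 5: find(11) -> no change; set of 11 is {1, 11}
Step 6: find(13) -> no change; set of 13 is {13}
Step 7: find(4) -> no change; set of 4 is {4}
Step 8: union(13, 2) -> merged; set of 13 now {2, 13}
Step 9: union(8, 3) -> merged; set of 8 now {0, 3, 8}
Set of 0: {0, 3, 8}; 5 is not a member.

Answer: no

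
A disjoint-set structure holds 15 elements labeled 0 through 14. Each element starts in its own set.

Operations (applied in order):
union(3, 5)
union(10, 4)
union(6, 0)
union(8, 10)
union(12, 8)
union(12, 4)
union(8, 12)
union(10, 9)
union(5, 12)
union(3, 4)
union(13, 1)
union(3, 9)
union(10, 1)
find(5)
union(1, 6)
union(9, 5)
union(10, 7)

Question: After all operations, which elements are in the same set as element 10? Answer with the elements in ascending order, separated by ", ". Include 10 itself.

Step 1: union(3, 5) -> merged; set of 3 now {3, 5}
Step 2: union(10, 4) -> merged; set of 10 now {4, 10}
Step 3: union(6, 0) -> merged; set of 6 now {0, 6}
Step 4: union(8, 10) -> merged; set of 8 now {4, 8, 10}
Step 5: union(12, 8) -> merged; set of 12 now {4, 8, 10, 12}
Step 6: union(12, 4) -> already same set; set of 12 now {4, 8, 10, 12}
Step 7: union(8, 12) -> already same set; set of 8 now {4, 8, 10, 12}
Step 8: union(10, 9) -> merged; set of 10 now {4, 8, 9, 10, 12}
Step 9: union(5, 12) -> merged; set of 5 now {3, 4, 5, 8, 9, 10, 12}
Step 10: union(3, 4) -> already same set; set of 3 now {3, 4, 5, 8, 9, 10, 12}
Step 11: union(13, 1) -> merged; set of 13 now {1, 13}
Step 12: union(3, 9) -> already same set; set of 3 now {3, 4, 5, 8, 9, 10, 12}
Step 13: union(10, 1) -> merged; set of 10 now {1, 3, 4, 5, 8, 9, 10, 12, 13}
Step 14: find(5) -> no change; set of 5 is {1, 3, 4, 5, 8, 9, 10, 12, 13}
Step 15: union(1, 6) -> merged; set of 1 now {0, 1, 3, 4, 5, 6, 8, 9, 10, 12, 13}
Step 16: union(9, 5) -> already same set; set of 9 now {0, 1, 3, 4, 5, 6, 8, 9, 10, 12, 13}
Step 17: union(10, 7) -> merged; set of 10 now {0, 1, 3, 4, 5, 6, 7, 8, 9, 10, 12, 13}
Component of 10: {0, 1, 3, 4, 5, 6, 7, 8, 9, 10, 12, 13}

Answer: 0, 1, 3, 4, 5, 6, 7, 8, 9, 10, 12, 13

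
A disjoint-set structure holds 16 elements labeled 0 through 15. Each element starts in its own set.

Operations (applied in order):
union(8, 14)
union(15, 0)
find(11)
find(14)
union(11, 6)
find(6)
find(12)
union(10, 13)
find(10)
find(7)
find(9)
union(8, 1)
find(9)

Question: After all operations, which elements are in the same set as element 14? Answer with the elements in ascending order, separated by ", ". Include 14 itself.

Step 1: union(8, 14) -> merged; set of 8 now {8, 14}
Step 2: union(15, 0) -> merged; set of 15 now {0, 15}
Step 3: find(11) -> no change; set of 11 is {11}
Step 4: find(14) -> no change; set of 14 is {8, 14}
Step 5: union(11, 6) -> merged; set of 11 now {6, 11}
Step 6: find(6) -> no change; set of 6 is {6, 11}
Step 7: find(12) -> no change; set of 12 is {12}
Step 8: union(10, 13) -> merged; set of 10 now {10, 13}
Step 9: find(10) -> no change; set of 10 is {10, 13}
Step 10: find(7) -> no change; set of 7 is {7}
Step 11: find(9) -> no change; set of 9 is {9}
Step 12: union(8, 1) -> merged; set of 8 now {1, 8, 14}
Step 13: find(9) -> no change; set of 9 is {9}
Component of 14: {1, 8, 14}

Answer: 1, 8, 14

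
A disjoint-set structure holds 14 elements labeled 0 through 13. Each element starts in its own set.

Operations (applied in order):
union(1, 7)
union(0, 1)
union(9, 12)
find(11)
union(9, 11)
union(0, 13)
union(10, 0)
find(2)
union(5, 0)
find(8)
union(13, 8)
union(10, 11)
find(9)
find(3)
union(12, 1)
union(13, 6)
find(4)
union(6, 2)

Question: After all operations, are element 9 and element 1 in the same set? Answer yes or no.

Step 1: union(1, 7) -> merged; set of 1 now {1, 7}
Step 2: union(0, 1) -> merged; set of 0 now {0, 1, 7}
Step 3: union(9, 12) -> merged; set of 9 now {9, 12}
Step 4: find(11) -> no change; set of 11 is {11}
Step 5: union(9, 11) -> merged; set of 9 now {9, 11, 12}
Step 6: union(0, 13) -> merged; set of 0 now {0, 1, 7, 13}
Step 7: union(10, 0) -> merged; set of 10 now {0, 1, 7, 10, 13}
Step 8: find(2) -> no change; set of 2 is {2}
Step 9: union(5, 0) -> merged; set of 5 now {0, 1, 5, 7, 10, 13}
Step 10: find(8) -> no change; set of 8 is {8}
Step 11: union(13, 8) -> merged; set of 13 now {0, 1, 5, 7, 8, 10, 13}
Step 12: union(10, 11) -> merged; set of 10 now {0, 1, 5, 7, 8, 9, 10, 11, 12, 13}
Step 13: find(9) -> no change; set of 9 is {0, 1, 5, 7, 8, 9, 10, 11, 12, 13}
Step 14: find(3) -> no change; set of 3 is {3}
Step 15: union(12, 1) -> already same set; set of 12 now {0, 1, 5, 7, 8, 9, 10, 11, 12, 13}
Step 16: union(13, 6) -> merged; set of 13 now {0, 1, 5, 6, 7, 8, 9, 10, 11, 12, 13}
Step 17: find(4) -> no change; set of 4 is {4}
Step 18: union(6, 2) -> merged; set of 6 now {0, 1, 2, 5, 6, 7, 8, 9, 10, 11, 12, 13}
Set of 9: {0, 1, 2, 5, 6, 7, 8, 9, 10, 11, 12, 13}; 1 is a member.

Answer: yes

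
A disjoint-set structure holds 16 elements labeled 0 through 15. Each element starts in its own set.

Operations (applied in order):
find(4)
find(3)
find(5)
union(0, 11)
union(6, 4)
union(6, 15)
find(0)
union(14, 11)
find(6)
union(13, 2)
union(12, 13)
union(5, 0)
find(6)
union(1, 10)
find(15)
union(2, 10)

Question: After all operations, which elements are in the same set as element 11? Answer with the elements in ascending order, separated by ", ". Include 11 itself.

Step 1: find(4) -> no change; set of 4 is {4}
Step 2: find(3) -> no change; set of 3 is {3}
Step 3: find(5) -> no change; set of 5 is {5}
Step 4: union(0, 11) -> merged; set of 0 now {0, 11}
Step 5: union(6, 4) -> merged; set of 6 now {4, 6}
Step 6: union(6, 15) -> merged; set of 6 now {4, 6, 15}
Step 7: find(0) -> no change; set of 0 is {0, 11}
Step 8: union(14, 11) -> merged; set of 14 now {0, 11, 14}
Step 9: find(6) -> no change; set of 6 is {4, 6, 15}
Step 10: union(13, 2) -> merged; set of 13 now {2, 13}
Step 11: union(12, 13) -> merged; set of 12 now {2, 12, 13}
Step 12: union(5, 0) -> merged; set of 5 now {0, 5, 11, 14}
Step 13: find(6) -> no change; set of 6 is {4, 6, 15}
Step 14: union(1, 10) -> merged; set of 1 now {1, 10}
Step 15: find(15) -> no change; set of 15 is {4, 6, 15}
Step 16: union(2, 10) -> merged; set of 2 now {1, 2, 10, 12, 13}
Component of 11: {0, 5, 11, 14}

Answer: 0, 5, 11, 14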